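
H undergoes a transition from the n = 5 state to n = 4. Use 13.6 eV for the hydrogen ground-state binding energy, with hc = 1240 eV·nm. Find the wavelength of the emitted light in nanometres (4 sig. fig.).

ΔE = 13.60 × (1/4² − 1/5²) = 13.60 × 0.02250 = 0.3060 eV.
λ = hc/ΔE = 1240 / 0.3060 = 4052 nm.
This line belongs to the Brackett series.

4052 nm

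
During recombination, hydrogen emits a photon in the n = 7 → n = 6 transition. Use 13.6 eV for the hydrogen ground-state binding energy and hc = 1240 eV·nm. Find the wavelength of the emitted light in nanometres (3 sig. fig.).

ΔE = 13.60 × (1/6² − 1/7²) = 13.60 × 0.007370 = 0.1002 eV.
λ = hc/ΔE = 1240 / 0.1002 = 12400 nm.

12400 nm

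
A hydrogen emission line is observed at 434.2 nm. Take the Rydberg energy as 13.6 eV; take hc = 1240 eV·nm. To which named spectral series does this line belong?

Balmer

ΔE = 1240/434.2 = 2.856 eV.
This matches 13.6 × (1/2² − 1/5²), so n_f = 2: the Balmer series.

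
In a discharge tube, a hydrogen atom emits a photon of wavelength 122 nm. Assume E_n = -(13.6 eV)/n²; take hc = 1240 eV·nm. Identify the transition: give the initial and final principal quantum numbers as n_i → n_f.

The photon energy is ΔE = hc/λ = 1240 / 122 = 10.16 eV.
With Z = 1, ΔE = 13.60 × (1/n_f² − 1/n_i²), so 1/n_f² − 1/n_i² = 0.7473.
Trying n_f = 1 gives 1/n_i² = 0.2527, i.e. n_i ≈ 2; this pair matches.

n_i = 2, n_f = 1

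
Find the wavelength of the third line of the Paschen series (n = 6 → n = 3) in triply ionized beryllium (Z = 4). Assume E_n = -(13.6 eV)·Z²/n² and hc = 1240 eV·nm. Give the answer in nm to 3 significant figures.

68.4 nm

The Paschen series terminates on n_f = 3; the third line has n_i = 3+3 = 6.
ΔE = 217.6 × (1/3² − 1/6²) = 18.13 eV.
λ = 1240 / 18.13 = 68.4 nm.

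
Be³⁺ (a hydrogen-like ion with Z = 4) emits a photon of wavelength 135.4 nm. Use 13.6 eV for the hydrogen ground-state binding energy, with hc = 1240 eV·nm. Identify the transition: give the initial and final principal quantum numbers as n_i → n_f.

n_i = 7, n_f = 4

The photon energy is ΔE = hc/λ = 1240 / 135.4 = 9.158 eV.
With Z = 4, ΔE = 217.6 × (1/n_f² − 1/n_i²), so 1/n_f² − 1/n_i² = 0.04209.
Trying n_f = 4 gives 1/n_i² = 0.02041, i.e. n_i ≈ 7; this pair matches.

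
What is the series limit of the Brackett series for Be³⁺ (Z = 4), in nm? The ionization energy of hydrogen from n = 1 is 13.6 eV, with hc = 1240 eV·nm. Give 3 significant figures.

The Brackett series has lower level n_f = 4; the series limit corresponds to n_i → ∞.
ΔE_max = 13.6 × 16 / 4² = 13.60 eV.
λ_min = 1240 / 13.60 = 91.2 nm.

91.2 nm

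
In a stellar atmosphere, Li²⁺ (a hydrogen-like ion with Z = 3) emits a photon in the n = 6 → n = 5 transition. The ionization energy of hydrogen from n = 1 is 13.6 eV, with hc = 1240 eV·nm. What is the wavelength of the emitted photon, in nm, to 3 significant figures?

829 nm

For Z = 3 the level energies scale as Z², so the effective Rydberg energy is 13.6 × 9 = 122.4 eV.
ΔE = 122.4 × (1/5² − 1/6²) = 122.4 × 0.01222 = 1.496 eV.
λ = hc/ΔE = 1240 / 1.496 = 829 nm.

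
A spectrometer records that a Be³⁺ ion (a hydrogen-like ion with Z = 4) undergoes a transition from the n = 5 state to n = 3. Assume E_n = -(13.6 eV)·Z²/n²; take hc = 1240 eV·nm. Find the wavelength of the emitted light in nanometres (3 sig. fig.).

80.1 nm

For Z = 4 the level energies scale as Z², so the effective Rydberg energy is 13.6 × 16 = 217.6 eV.
ΔE = 217.6 × (1/3² − 1/5²) = 217.6 × 0.07111 = 15.47 eV.
λ = hc/ΔE = 1240 / 15.47 = 80.1 nm.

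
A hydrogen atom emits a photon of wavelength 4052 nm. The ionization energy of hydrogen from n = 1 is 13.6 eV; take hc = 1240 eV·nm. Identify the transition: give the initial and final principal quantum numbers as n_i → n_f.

n_i = 5, n_f = 4

The photon energy is ΔE = hc/λ = 1240 / 4052 = 0.3060 eV.
With Z = 1, ΔE = 13.60 × (1/n_f² − 1/n_i²), so 1/n_f² − 1/n_i² = 0.02250.
Trying n_f = 4 gives 1/n_i² = 0.04000, i.e. n_i ≈ 5; this pair matches.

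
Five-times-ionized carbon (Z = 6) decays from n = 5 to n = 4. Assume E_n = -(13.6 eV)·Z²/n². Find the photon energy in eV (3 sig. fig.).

The Bohr energies scale as Z², so for Z = 6: E_n = −489.6/n² eV.
E_5 = −489.6/25 = −19.58 eV and E_4 = −489.6/16 = −30.60 eV.
The photon energy is |E_5 − E_4| = 11.0 eV.

11.0 eV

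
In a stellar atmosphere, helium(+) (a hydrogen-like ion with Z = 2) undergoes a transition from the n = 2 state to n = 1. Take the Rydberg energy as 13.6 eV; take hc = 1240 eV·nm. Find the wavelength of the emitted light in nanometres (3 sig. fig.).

For Z = 2 the level energies scale as Z², so the effective Rydberg energy is 13.6 × 4 = 54.40 eV.
ΔE = 54.40 × (1/1² − 1/2²) = 54.40 × 0.7500 = 40.80 eV.
λ = hc/ΔE = 1240 / 40.80 = 30.4 nm.

30.4 nm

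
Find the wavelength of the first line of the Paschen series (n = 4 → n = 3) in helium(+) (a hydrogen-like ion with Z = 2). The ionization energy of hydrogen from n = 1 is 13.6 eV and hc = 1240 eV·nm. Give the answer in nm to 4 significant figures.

The Paschen series terminates on n_f = 3; the first line has n_i = 3+1 = 4.
ΔE = 54.40 × (1/3² − 1/4²) = 2.644 eV.
λ = 1240 / 2.644 = 468.9 nm.

468.9 nm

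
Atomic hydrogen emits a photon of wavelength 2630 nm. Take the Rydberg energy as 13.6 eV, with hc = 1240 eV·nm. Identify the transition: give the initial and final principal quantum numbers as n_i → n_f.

The photon energy is ΔE = hc/λ = 1240 / 2630 = 0.4715 eV.
With Z = 1, ΔE = 13.60 × (1/n_f² − 1/n_i²), so 1/n_f² − 1/n_i² = 0.03467.
Trying n_f = 4 gives 1/n_i² = 0.02783, i.e. n_i ≈ 6; this pair matches.

n_i = 6, n_f = 4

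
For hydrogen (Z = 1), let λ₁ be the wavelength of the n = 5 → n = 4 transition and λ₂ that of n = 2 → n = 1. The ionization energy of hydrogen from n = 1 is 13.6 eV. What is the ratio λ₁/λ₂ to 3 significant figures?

λ ∝ 1/ΔE ∝ 1/(1/n_f² − 1/n_i²), and the Z² and hc factors cancel in the ratio.
λ₁/λ₂ = (1/1² − 1/2²)/(1/4² − 1/5²) = 0.7500/0.02250 = 33.3.

33.3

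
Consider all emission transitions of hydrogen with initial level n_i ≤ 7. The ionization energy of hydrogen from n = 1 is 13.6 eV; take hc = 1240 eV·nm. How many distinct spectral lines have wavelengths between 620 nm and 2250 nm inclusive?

6

Enumerate all n_i → n_f pairs with 1 ≤ n_f < n_i ≤ 7 and compute λ = 1240 / [13.6·1·(1/n_f² − 1/n_i²)].
Lines falling in [620, 2250] nm: 3→2 (656.5 nm), 7→3 (1005 nm), 6→3 (1094 nm), 5→3 (1282 nm), 4→3 (1876 nm), 7→4 (2166 nm).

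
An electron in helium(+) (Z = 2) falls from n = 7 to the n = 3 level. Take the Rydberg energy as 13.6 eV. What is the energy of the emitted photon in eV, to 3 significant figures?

4.93 eV

The Bohr energies scale as Z², so for Z = 2: E_n = −54.40/n² eV.
E_7 = −54.40/49 = −1.110 eV and E_3 = −54.40/9 = −6.044 eV.
The photon energy is |E_7 − E_3| = 4.93 eV.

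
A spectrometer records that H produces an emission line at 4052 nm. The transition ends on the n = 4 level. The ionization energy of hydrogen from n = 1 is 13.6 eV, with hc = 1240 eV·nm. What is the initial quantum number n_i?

The photon energy is ΔE = hc/λ = 1240 / 4052 = 0.3060 eV.
With Z = 1, ΔE = 13.60 × (1/n_f² − 1/n_i²), so 1/n_f² − 1/n_i² = 0.02250.
With n_f = 4: 1/n_i² = 1/16 − 0.02250 = 0.04000, so n_i ≈ 5.00.

n_i = 5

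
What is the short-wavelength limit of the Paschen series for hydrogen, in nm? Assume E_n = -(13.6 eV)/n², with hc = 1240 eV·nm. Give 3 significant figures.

The Paschen series has lower level n_f = 3; the series limit corresponds to n_i → ∞.
ΔE_max = 13.6 × 1 / 3² = 1.511 eV.
λ_min = 1240 / 1.511 = 821 nm.

821 nm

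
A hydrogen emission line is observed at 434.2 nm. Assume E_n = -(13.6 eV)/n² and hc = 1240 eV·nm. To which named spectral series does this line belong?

Balmer

ΔE = 1240/434.2 = 2.856 eV.
This matches 13.6 × (1/2² − 1/5²), so n_f = 2: the Balmer series.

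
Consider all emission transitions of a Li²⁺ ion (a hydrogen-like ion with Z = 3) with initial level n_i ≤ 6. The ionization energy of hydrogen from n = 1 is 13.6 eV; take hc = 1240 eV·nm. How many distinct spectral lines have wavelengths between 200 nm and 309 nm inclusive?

Enumerate all n_i → n_f pairs with 1 ≤ n_f < n_i ≤ 6 and compute λ = 1240 / [13.6·9·(1/n_f² − 1/n_i²)].
Lines falling in [200, 309] nm: 4→3 (208.4 nm), 6→4 (291.8 nm).

2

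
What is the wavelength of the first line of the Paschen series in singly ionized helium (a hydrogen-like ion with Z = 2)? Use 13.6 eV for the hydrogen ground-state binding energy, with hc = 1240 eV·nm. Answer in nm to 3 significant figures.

The Paschen series terminates on n_f = 3; the first line has n_i = 3+1 = 4.
ΔE = 54.40 × (1/3² − 1/4²) = 2.644 eV.
λ = 1240 / 2.644 = 469 nm.

469 nm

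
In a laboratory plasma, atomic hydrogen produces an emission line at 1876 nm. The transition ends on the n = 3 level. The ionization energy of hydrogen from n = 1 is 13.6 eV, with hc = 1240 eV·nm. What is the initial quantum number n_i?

The photon energy is ΔE = hc/λ = 1240 / 1876 = 0.6610 eV.
With Z = 1, ΔE = 13.60 × (1/n_f² − 1/n_i²), so 1/n_f² − 1/n_i² = 0.04860.
With n_f = 3: 1/n_i² = 1/9 − 0.04860 = 0.06251, so n_i ≈ 4.00.

n_i = 4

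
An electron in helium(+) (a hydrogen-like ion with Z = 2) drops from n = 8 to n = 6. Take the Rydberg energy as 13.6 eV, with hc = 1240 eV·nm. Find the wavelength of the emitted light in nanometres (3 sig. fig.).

For Z = 2 the level energies scale as Z², so the effective Rydberg energy is 13.6 × 4 = 54.40 eV.
ΔE = 54.40 × (1/6² − 1/8²) = 54.40 × 0.01215 = 0.6611 eV.
λ = hc/ΔE = 1240 / 0.6611 = 1880 nm.

1880 nm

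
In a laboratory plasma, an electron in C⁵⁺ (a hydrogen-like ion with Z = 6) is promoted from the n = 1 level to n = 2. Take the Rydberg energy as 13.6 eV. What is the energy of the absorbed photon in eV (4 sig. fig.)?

The Bohr energies scale as Z², so for Z = 6: E_n = −489.6/n² eV.
E_2 = −489.6/4 = −122.4 eV and E_1 = −489.6/1 = −489.6 eV.
The photon energy is |E_2 − E_1| = 367.2 eV.

367.2 eV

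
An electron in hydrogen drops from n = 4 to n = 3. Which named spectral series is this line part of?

Paschen

The series is set by the lower level: n_f = 3 is the Paschen series.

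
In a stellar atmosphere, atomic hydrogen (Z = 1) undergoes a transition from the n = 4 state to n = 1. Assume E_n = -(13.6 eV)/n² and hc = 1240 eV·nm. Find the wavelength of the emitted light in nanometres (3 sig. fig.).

97.3 nm

ΔE = 13.60 × (1/1² − 1/4²) = 13.60 × 0.9375 = 12.75 eV.
λ = hc/ΔE = 1240 / 12.75 = 97.3 nm.
This line belongs to the Lyman series.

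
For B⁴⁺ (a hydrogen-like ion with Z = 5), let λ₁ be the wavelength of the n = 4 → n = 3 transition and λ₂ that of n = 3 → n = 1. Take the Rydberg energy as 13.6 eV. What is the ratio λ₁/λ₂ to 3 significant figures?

λ ∝ 1/ΔE ∝ 1/(1/n_f² − 1/n_i²), and the Z² and hc factors cancel in the ratio.
λ₁/λ₂ = (1/1² − 1/3²)/(1/3² − 1/4²) = 0.8889/0.04861 = 18.3.

18.3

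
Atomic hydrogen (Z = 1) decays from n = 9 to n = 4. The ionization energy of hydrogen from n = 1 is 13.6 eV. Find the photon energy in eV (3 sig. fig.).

0.682 eV

E_9 = −13.60/81 = −0.1679 eV and E_4 = −13.60/16 = −0.8500 eV.
The photon energy is |E_9 − E_4| = 0.682 eV.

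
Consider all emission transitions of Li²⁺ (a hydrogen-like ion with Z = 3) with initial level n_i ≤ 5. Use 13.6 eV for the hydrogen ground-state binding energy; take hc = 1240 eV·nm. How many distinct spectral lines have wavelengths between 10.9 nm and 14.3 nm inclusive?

Enumerate all n_i → n_f pairs with 1 ≤ n_f < n_i ≤ 5 and compute λ = 1240 / [13.6·9·(1/n_f² − 1/n_i²)].
Lines falling in [10.9, 14.3] nm: 3→1 (11.40 nm), 2→1 (13.51 nm).

2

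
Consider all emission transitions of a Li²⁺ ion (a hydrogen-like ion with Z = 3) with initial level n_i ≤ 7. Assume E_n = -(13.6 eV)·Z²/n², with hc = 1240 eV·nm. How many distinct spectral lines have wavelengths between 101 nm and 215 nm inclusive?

4

Enumerate all n_i → n_f pairs with 1 ≤ n_f < n_i ≤ 7 and compute λ = 1240 / [13.6·9·(1/n_f² − 1/n_i²)].
Lines falling in [101, 215] nm: 7→3 (111.7 nm), 6→3 (121.6 nm), 5→3 (142.5 nm), 4→3 (208.4 nm).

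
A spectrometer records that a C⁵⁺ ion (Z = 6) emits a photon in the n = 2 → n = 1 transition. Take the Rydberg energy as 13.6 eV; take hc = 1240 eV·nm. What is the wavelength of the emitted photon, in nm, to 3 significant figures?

3.38 nm

For Z = 6 the level energies scale as Z², so the effective Rydberg energy is 13.6 × 36 = 489.6 eV.
ΔE = 489.6 × (1/1² − 1/2²) = 489.6 × 0.7500 = 367.2 eV.
λ = hc/ΔE = 1240 / 367.2 = 3.38 nm.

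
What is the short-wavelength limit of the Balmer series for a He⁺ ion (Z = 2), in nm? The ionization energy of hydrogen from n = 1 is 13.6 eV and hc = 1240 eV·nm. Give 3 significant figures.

91.2 nm

The Balmer series has lower level n_f = 2; the series limit corresponds to n_i → ∞.
ΔE_max = 13.6 × 4 / 2² = 13.60 eV.
λ_min = 1240 / 13.60 = 91.2 nm.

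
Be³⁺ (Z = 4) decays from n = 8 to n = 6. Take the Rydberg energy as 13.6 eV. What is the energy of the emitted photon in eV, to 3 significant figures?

The Bohr energies scale as Z², so for Z = 4: E_n = −217.6/n² eV.
E_8 = −217.6/64 = −3.400 eV and E_6 = −217.6/36 = −6.044 eV.
The photon energy is |E_8 − E_6| = 2.64 eV.

2.64 eV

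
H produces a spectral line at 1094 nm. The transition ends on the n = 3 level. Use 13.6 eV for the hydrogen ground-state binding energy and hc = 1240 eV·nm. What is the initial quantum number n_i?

n_i = 6

The photon energy is ΔE = hc/λ = 1240 / 1094 = 1.133 eV.
With Z = 1, ΔE = 13.60 × (1/n_f² − 1/n_i²), so 1/n_f² − 1/n_i² = 0.08334.
With n_f = 3: 1/n_i² = 1/9 − 0.08334 = 0.02777, so n_i ≈ 6.00.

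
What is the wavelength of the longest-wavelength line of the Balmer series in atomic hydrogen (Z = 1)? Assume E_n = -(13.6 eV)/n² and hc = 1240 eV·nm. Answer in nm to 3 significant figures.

656 nm

The Balmer series terminates on n_f = 2; the first line has n_i = 2+1 = 3.
ΔE = 13.60 × (1/2² − 1/3²) = 1.889 eV.
λ = 1240 / 1.889 = 656 nm.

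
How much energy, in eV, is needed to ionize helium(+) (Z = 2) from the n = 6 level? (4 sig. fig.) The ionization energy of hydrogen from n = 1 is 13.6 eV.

E_n = −13.6 Z²/n² = −54.40/n² eV for Z = 2.
E_6 = −54.40/36 = −1.511 eV, so ionization (to E = 0) requires 1.511 eV.

1.511 eV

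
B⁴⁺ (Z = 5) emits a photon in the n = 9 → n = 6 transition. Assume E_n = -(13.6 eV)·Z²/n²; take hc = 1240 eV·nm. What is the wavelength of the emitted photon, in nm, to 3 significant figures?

For Z = 5 the level energies scale as Z², so the effective Rydberg energy is 13.6 × 25 = 340.0 eV.
ΔE = 340.0 × (1/6² − 1/9²) = 340.0 × 0.01543 = 5.247 eV.
λ = hc/ΔE = 1240 / 5.247 = 236 nm.

236 nm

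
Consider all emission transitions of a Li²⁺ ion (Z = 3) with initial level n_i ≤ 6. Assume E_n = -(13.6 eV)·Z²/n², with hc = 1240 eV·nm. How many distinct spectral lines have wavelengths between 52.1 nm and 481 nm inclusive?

7

Enumerate all n_i → n_f pairs with 1 ≤ n_f < n_i ≤ 6 and compute λ = 1240 / [13.6·9·(1/n_f² − 1/n_i²)].
Lines falling in [52.1, 481] nm: 4→2 (54.03 nm), 3→2 (72.94 nm), 6→3 (121.6 nm), 5→3 (142.5 nm), 4→3 (208.4 nm), 6→4 (291.8 nm), 5→4 (450.3 nm).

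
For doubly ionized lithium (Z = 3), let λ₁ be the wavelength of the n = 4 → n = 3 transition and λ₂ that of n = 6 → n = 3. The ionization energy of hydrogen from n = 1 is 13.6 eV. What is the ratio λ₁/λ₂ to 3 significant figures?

1.71

λ ∝ 1/ΔE ∝ 1/(1/n_f² − 1/n_i²), and the Z² and hc factors cancel in the ratio.
λ₁/λ₂ = (1/3² − 1/6²)/(1/3² − 1/4²) = 0.08333/0.04861 = 1.71.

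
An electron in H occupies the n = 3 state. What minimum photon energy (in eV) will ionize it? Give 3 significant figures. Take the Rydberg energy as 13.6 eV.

E_3 = −13.60/9 = −1.51 eV, so ionization (to E = 0) requires 1.51 eV.

1.51 eV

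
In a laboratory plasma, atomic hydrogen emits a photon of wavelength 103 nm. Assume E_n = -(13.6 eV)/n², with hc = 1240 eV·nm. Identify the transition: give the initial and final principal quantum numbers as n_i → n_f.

The photon energy is ΔE = hc/λ = 1240 / 103 = 12.04 eV.
With Z = 1, ΔE = 13.60 × (1/n_f² − 1/n_i²), so 1/n_f² − 1/n_i² = 0.8852.
Trying n_f = 1 gives 1/n_i² = 0.1148, i.e. n_i ≈ 3; this pair matches.

n_i = 3, n_f = 1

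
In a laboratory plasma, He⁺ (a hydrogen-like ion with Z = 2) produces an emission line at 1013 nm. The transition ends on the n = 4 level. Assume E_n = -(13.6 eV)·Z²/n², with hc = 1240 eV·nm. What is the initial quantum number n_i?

The photon energy is ΔE = hc/λ = 1240 / 1013 = 1.224 eV.
With Z = 2, ΔE = 54.40 × (1/n_f² − 1/n_i²), so 1/n_f² − 1/n_i² = 0.02250.
With n_f = 4: 1/n_i² = 1/16 − 0.02250 = 0.04000, so n_i ≈ 5.00.

n_i = 5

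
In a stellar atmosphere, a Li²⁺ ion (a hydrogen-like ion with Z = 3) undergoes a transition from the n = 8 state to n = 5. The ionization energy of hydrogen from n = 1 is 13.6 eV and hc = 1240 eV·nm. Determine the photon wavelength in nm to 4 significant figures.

For Z = 3 the level energies scale as Z², so the effective Rydberg energy is 13.6 × 9 = 122.4 eV.
ΔE = 122.4 × (1/5² − 1/8²) = 122.4 × 0.02438 = 2.984 eV.
λ = hc/ΔE = 1240 / 2.984 = 415.6 nm.

415.6 nm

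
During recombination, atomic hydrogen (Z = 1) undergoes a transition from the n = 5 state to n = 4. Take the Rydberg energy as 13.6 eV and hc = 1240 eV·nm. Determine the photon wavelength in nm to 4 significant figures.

ΔE = 13.60 × (1/4² − 1/5²) = 13.60 × 0.02250 = 0.3060 eV.
λ = hc/ΔE = 1240 / 0.3060 = 4052 nm.
This line belongs to the Brackett series.

4052 nm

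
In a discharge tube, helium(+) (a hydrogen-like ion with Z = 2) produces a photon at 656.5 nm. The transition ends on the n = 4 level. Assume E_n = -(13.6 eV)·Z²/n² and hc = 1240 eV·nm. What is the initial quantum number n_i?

The photon energy is ΔE = hc/λ = 1240 / 656.5 = 1.889 eV.
With Z = 2, ΔE = 54.40 × (1/n_f² − 1/n_i²), so 1/n_f² − 1/n_i² = 0.03472.
With n_f = 4: 1/n_i² = 1/16 − 0.03472 = 0.02778, so n_i ≈ 6.00.

n_i = 6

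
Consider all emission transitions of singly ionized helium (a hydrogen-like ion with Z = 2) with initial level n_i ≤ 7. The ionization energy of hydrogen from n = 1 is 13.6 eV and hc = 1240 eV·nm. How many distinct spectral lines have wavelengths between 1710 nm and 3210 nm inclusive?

Enumerate all n_i → n_f pairs with 1 ≤ n_f < n_i ≤ 7 and compute λ = 1240 / [13.6·4·(1/n_f² − 1/n_i²)].
Lines falling in [1710, 3210] nm: 6→5 (1865 nm), 7→6 (3093 nm).

2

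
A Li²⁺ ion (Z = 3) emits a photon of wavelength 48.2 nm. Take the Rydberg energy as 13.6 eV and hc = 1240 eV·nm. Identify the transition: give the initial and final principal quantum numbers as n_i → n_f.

The photon energy is ΔE = hc/λ = 1240 / 48.2 = 25.73 eV.
With Z = 3, ΔE = 122.4 × (1/n_f² − 1/n_i²), so 1/n_f² − 1/n_i² = 0.2102.
Trying n_f = 2 gives 1/n_i² = 0.03982, i.e. n_i ≈ 5; this pair matches.

n_i = 5, n_f = 2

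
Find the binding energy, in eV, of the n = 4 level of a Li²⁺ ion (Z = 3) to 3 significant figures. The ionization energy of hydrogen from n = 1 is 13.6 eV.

7.65 eV

E_n = −13.6 Z²/n² = −122.4/n² eV for Z = 3.
E_4 = −122.4/16 = −7.65 eV, so ionization (to E = 0) requires 7.65 eV.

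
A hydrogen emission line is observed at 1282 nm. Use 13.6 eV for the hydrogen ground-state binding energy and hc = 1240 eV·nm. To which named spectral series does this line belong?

ΔE = 1240/1282 = 0.9672 eV.
This matches 13.6 × (1/3² − 1/5²), so n_f = 3: the Paschen series.

Paschen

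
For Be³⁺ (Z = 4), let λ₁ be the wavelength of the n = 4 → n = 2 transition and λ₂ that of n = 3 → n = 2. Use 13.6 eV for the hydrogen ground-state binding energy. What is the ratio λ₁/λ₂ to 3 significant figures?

λ ∝ 1/ΔE ∝ 1/(1/n_f² − 1/n_i²), and the Z² and hc factors cancel in the ratio.
λ₁/λ₂ = (1/2² − 1/3²)/(1/2² − 1/4²) = 0.1389/0.1875 = 0.741.

0.741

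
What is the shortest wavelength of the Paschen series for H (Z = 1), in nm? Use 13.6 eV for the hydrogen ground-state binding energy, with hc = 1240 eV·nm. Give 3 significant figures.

The Paschen series has lower level n_f = 3; the series limit corresponds to n_i → ∞.
ΔE_max = 13.6 × 1 / 3² = 1.511 eV.
λ_min = 1240 / 1.511 = 821 nm.

821 nm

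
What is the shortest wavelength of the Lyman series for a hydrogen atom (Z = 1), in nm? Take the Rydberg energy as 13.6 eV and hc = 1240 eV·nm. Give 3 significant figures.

91.2 nm

The Lyman series has lower level n_f = 1; the series limit corresponds to n_i → ∞.
ΔE_max = 13.6 × 1 / 1² = 13.60 eV.
λ_min = 1240 / 13.60 = 91.2 nm.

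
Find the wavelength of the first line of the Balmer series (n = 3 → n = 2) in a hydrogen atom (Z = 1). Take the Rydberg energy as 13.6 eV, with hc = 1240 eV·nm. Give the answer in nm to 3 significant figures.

656 nm

The Balmer series terminates on n_f = 2; the first line has n_i = 2+1 = 3.
ΔE = 13.60 × (1/2² − 1/3²) = 1.889 eV.
λ = 1240 / 1.889 = 656 nm.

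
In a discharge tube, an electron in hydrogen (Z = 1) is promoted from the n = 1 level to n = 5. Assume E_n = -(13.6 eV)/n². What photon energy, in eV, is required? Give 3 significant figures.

E_5 = −13.60/25 = −0.5440 eV and E_1 = −13.60/1 = −13.60 eV.
The photon energy is |E_5 − E_1| = 13.1 eV.

13.1 eV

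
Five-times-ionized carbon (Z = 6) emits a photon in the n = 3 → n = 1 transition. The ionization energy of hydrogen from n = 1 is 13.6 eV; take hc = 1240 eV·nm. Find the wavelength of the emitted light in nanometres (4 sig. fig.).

2.849 nm

For Z = 6 the level energies scale as Z², so the effective Rydberg energy is 13.6 × 36 = 489.6 eV.
ΔE = 489.6 × (1/1² − 1/3²) = 489.6 × 0.8889 = 435.2 eV.
λ = hc/ΔE = 1240 / 435.2 = 2.849 nm.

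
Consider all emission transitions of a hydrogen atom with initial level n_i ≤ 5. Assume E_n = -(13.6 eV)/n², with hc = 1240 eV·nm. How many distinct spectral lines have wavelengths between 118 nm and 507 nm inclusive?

Enumerate all n_i → n_f pairs with 1 ≤ n_f < n_i ≤ 5 and compute λ = 1240 / [13.6·1·(1/n_f² − 1/n_i²)].
Lines falling in [118, 507] nm: 2→1 (121.6 nm), 5→2 (434.2 nm), 4→2 (486.3 nm).

3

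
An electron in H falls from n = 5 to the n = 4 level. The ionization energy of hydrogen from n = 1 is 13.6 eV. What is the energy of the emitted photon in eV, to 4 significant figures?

0.3060 eV

E_5 = −13.60/25 = −0.5440 eV and E_4 = −13.60/16 = −0.8500 eV.
The photon energy is |E_5 − E_4| = 0.3060 eV.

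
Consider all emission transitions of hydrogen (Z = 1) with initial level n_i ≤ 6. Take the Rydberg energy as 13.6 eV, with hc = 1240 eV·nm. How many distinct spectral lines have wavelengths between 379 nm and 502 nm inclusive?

Enumerate all n_i → n_f pairs with 1 ≤ n_f < n_i ≤ 6 and compute λ = 1240 / [13.6·1·(1/n_f² − 1/n_i²)].
Lines falling in [379, 502] nm: 6→2 (410.3 nm), 5→2 (434.2 nm), 4→2 (486.3 nm).

3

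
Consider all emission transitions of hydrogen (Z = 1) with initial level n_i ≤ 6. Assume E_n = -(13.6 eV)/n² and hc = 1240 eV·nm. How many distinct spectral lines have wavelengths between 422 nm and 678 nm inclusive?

Enumerate all n_i → n_f pairs with 1 ≤ n_f < n_i ≤ 6 and compute λ = 1240 / [13.6·1·(1/n_f² − 1/n_i²)].
Lines falling in [422, 678] nm: 5→2 (434.2 nm), 4→2 (486.3 nm), 3→2 (656.5 nm).

3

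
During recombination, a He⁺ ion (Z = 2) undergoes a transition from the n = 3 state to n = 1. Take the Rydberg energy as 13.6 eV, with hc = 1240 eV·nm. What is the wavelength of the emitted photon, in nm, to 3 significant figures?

25.6 nm

For Z = 2 the level energies scale as Z², so the effective Rydberg energy is 13.6 × 4 = 54.40 eV.
ΔE = 54.40 × (1/1² − 1/3²) = 54.40 × 0.8889 = 48.36 eV.
λ = hc/ΔE = 1240 / 48.36 = 25.6 nm.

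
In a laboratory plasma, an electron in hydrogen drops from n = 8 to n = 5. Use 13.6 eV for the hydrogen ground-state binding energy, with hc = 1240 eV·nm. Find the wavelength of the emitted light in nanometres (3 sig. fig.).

ΔE = 13.60 × (1/5² − 1/8²) = 13.60 × 0.02438 = 0.3315 eV.
λ = hc/ΔE = 1240 / 0.3315 = 3740 nm.

3740 nm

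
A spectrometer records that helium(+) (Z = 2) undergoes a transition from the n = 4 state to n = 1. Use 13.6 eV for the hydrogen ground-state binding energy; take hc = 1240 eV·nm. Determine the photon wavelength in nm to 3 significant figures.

For Z = 2 the level energies scale as Z², so the effective Rydberg energy is 13.6 × 4 = 54.40 eV.
ΔE = 54.40 × (1/1² − 1/4²) = 54.40 × 0.9375 = 51.00 eV.
λ = hc/ΔE = 1240 / 51.00 = 24.3 nm.

24.3 nm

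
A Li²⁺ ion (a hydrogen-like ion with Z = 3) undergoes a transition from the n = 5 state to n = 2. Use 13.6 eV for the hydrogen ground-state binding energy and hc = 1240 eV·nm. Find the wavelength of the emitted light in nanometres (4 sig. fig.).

48.24 nm

For Z = 3 the level energies scale as Z², so the effective Rydberg energy is 13.6 × 9 = 122.4 eV.
ΔE = 122.4 × (1/2² − 1/5²) = 122.4 × 0.2100 = 25.70 eV.
λ = hc/ΔE = 1240 / 25.70 = 48.24 nm.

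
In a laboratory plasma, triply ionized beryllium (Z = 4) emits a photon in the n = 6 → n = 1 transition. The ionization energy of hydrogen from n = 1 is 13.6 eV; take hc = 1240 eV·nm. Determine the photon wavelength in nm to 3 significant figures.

For Z = 4 the level energies scale as Z², so the effective Rydberg energy is 13.6 × 16 = 217.6 eV.
ΔE = 217.6 × (1/1² − 1/6²) = 217.6 × 0.9722 = 211.6 eV.
λ = hc/ΔE = 1240 / 211.6 = 5.86 nm.

5.86 nm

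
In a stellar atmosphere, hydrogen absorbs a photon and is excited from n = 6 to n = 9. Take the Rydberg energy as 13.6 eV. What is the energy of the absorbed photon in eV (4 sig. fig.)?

E_9 = −13.60/81 = −0.1679 eV and E_6 = −13.60/36 = −0.3778 eV.
The photon energy is |E_9 − E_6| = 0.2099 eV.

0.2099 eV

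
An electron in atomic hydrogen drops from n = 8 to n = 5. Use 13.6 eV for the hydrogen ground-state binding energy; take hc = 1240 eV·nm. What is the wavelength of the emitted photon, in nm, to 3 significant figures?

3740 nm

ΔE = 13.60 × (1/5² − 1/8²) = 13.60 × 0.02438 = 0.3315 eV.
λ = hc/ΔE = 1240 / 0.3315 = 3740 nm.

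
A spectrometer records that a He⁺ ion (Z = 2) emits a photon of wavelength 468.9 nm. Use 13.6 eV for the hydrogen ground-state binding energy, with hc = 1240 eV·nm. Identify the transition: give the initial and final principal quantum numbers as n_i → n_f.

n_i = 4, n_f = 3

The photon energy is ΔE = hc/λ = 1240 / 468.9 = 2.644 eV.
With Z = 2, ΔE = 54.40 × (1/n_f² − 1/n_i²), so 1/n_f² − 1/n_i² = 0.04861.
Trying n_f = 3 gives 1/n_i² = 0.06250, i.e. n_i ≈ 4; this pair matches.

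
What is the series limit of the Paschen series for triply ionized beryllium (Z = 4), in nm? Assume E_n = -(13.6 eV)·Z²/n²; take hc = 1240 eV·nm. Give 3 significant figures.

51.3 nm

The Paschen series has lower level n_f = 3; the series limit corresponds to n_i → ∞.
ΔE_max = 13.6 × 16 / 3² = 24.18 eV.
λ_min = 1240 / 24.18 = 51.3 nm.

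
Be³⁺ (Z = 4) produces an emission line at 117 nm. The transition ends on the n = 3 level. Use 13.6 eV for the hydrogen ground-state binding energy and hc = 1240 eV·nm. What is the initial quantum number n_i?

The photon energy is ΔE = hc/λ = 1240 / 117 = 10.60 eV.
With Z = 4, ΔE = 217.6 × (1/n_f² − 1/n_i²), so 1/n_f² − 1/n_i² = 0.04871.
With n_f = 3: 1/n_i² = 1/9 − 0.04871 = 0.06241, so n_i ≈ 4.00.

n_i = 4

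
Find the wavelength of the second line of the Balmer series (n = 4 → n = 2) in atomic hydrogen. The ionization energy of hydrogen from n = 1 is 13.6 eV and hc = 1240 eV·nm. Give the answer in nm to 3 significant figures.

The Balmer series terminates on n_f = 2; the second line has n_i = 2+2 = 4.
ΔE = 13.60 × (1/2² − 1/4²) = 2.550 eV.
λ = 1240 / 2.550 = 486 nm.

486 nm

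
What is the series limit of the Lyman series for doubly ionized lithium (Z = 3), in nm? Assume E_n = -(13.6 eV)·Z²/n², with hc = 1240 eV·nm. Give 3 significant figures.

The Lyman series has lower level n_f = 1; the series limit corresponds to n_i → ∞.
ΔE_max = 13.6 × 9 / 1² = 122.4 eV.
λ_min = 1240 / 122.4 = 10.1 nm.

10.1 nm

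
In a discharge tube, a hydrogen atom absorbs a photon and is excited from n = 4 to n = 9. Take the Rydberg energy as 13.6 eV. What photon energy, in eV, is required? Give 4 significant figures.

0.6821 eV

E_9 = −13.60/81 = −0.1679 eV and E_4 = −13.60/16 = −0.8500 eV.
The photon energy is |E_9 − E_4| = 0.6821 eV.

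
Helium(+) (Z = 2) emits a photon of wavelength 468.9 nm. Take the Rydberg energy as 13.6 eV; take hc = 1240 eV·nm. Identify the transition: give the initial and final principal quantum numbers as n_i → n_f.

n_i = 4, n_f = 3

The photon energy is ΔE = hc/λ = 1240 / 468.9 = 2.644 eV.
With Z = 2, ΔE = 54.40 × (1/n_f² − 1/n_i²), so 1/n_f² − 1/n_i² = 0.04861.
Trying n_f = 3 gives 1/n_i² = 0.06250, i.e. n_i ≈ 4; this pair matches.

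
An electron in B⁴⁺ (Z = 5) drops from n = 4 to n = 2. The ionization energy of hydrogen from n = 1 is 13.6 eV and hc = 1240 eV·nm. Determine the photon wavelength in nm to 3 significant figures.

For Z = 5 the level energies scale as Z², so the effective Rydberg energy is 13.6 × 25 = 340.0 eV.
ΔE = 340.0 × (1/2² − 1/4²) = 340.0 × 0.1875 = 63.75 eV.
λ = hc/ΔE = 1240 / 63.75 = 19.5 nm.

19.5 nm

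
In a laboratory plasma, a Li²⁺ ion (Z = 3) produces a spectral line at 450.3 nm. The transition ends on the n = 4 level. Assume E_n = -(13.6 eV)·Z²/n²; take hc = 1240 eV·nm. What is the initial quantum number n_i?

The photon energy is ΔE = hc/λ = 1240 / 450.3 = 2.754 eV.
With Z = 3, ΔE = 122.4 × (1/n_f² − 1/n_i²), so 1/n_f² − 1/n_i² = 0.02250.
With n_f = 4: 1/n_i² = 1/16 − 0.02250 = 0.04000, so n_i ≈ 5.00.

n_i = 5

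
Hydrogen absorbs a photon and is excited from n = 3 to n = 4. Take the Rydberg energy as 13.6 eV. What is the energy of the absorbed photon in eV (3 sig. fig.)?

E_4 = −13.60/16 = −0.8500 eV and E_3 = −13.60/9 = −1.511 eV.
The photon energy is |E_4 − E_3| = 0.661 eV.

0.661 eV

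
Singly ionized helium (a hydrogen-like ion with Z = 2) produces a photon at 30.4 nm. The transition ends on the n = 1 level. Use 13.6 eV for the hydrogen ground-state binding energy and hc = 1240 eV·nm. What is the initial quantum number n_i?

The photon energy is ΔE = hc/λ = 1240 / 30.4 = 40.79 eV.
With Z = 2, ΔE = 54.40 × (1/n_f² − 1/n_i²), so 1/n_f² − 1/n_i² = 0.7498.
With n_f = 1: 1/n_i² = 1/1 − 0.7498 = 0.2502, so n_i ≈ 2.00.

n_i = 2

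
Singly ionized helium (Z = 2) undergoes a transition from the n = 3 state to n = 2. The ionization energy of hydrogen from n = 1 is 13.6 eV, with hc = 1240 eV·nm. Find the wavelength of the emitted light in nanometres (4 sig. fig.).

For Z = 2 the level energies scale as Z², so the effective Rydberg energy is 13.6 × 4 = 54.40 eV.
ΔE = 54.40 × (1/2² − 1/3²) = 54.40 × 0.1389 = 7.556 eV.
λ = hc/ΔE = 1240 / 7.556 = 164.1 nm.

164.1 nm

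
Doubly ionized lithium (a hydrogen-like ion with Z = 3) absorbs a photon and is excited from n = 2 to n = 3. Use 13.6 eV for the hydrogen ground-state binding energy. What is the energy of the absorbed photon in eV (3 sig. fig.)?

The Bohr energies scale as Z², so for Z = 3: E_n = −122.4/n² eV.
E_3 = −122.4/9 = −13.60 eV and E_2 = −122.4/4 = −30.60 eV.
The photon energy is |E_3 − E_2| = 17.0 eV.

17.0 eV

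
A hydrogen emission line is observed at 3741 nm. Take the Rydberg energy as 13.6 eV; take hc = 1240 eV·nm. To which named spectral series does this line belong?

ΔE = 1240/3741 = 0.3315 eV.
This matches 13.6 × (1/5² − 1/8²), so n_f = 5: the Pfund series.

Pfund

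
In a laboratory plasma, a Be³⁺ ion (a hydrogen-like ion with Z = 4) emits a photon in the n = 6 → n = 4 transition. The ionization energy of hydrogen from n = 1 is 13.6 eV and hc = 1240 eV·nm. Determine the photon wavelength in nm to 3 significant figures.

164 nm

For Z = 4 the level energies scale as Z², so the effective Rydberg energy is 13.6 × 16 = 217.6 eV.
ΔE = 217.6 × (1/4² − 1/6²) = 217.6 × 0.03472 = 7.556 eV.
λ = hc/ΔE = 1240 / 7.556 = 164 nm.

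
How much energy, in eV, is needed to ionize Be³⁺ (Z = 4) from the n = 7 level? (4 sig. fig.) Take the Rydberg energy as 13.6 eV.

4.441 eV

E_n = −13.6 Z²/n² = −217.6/n² eV for Z = 4.
E_7 = −217.6/49 = −4.441 eV, so ionization (to E = 0) requires 4.441 eV.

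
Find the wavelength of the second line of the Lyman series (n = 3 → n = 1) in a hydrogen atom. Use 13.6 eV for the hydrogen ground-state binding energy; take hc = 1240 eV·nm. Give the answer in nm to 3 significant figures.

103 nm

The Lyman series terminates on n_f = 1; the second line has n_i = 1+2 = 3.
ΔE = 13.60 × (1/1² − 1/3²) = 12.09 eV.
λ = 1240 / 12.09 = 103 nm.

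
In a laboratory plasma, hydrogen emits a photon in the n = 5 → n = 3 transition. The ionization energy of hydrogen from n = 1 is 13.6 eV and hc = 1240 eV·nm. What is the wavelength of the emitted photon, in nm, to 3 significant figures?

1280 nm

ΔE = 13.60 × (1/3² − 1/5²) = 13.60 × 0.07111 = 0.9671 eV.
λ = hc/ΔE = 1240 / 0.9671 = 1280 nm.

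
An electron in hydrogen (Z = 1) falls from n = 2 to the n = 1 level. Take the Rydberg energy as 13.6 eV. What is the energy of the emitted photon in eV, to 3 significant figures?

E_2 = −13.60/4 = −3.400 eV and E_1 = −13.60/1 = −13.60 eV.
The photon energy is |E_2 − E_1| = 10.2 eV.

10.2 eV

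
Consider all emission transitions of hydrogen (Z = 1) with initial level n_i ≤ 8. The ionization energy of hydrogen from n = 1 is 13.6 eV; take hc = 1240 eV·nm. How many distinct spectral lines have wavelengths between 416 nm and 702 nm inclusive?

3

Enumerate all n_i → n_f pairs with 1 ≤ n_f < n_i ≤ 8 and compute λ = 1240 / [13.6·1·(1/n_f² − 1/n_i²)].
Lines falling in [416, 702] nm: 5→2 (434.2 nm), 4→2 (486.3 nm), 3→2 (656.5 nm).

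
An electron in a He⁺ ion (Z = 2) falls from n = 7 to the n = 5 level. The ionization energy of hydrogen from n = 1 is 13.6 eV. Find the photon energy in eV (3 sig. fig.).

The Bohr energies scale as Z², so for Z = 2: E_n = −54.40/n² eV.
E_7 = −54.40/49 = −1.110 eV and E_5 = −54.40/25 = −2.176 eV.
The photon energy is |E_7 − E_5| = 1.07 eV.

1.07 eV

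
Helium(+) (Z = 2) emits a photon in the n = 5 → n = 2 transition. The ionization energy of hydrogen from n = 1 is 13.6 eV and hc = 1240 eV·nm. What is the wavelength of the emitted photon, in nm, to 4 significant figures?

For Z = 2 the level energies scale as Z², so the effective Rydberg energy is 13.6 × 4 = 54.40 eV.
ΔE = 54.40 × (1/2² − 1/5²) = 54.40 × 0.2100 = 11.42 eV.
λ = hc/ΔE = 1240 / 11.42 = 108.5 nm.

108.5 nm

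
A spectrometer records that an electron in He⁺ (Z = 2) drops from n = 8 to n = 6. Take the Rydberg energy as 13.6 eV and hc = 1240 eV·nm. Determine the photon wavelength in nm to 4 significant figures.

1876 nm

For Z = 2 the level energies scale as Z², so the effective Rydberg energy is 13.6 × 4 = 54.40 eV.
ΔE = 54.40 × (1/6² − 1/8²) = 54.40 × 0.01215 = 0.6611 eV.
λ = hc/ΔE = 1240 / 0.6611 = 1876 nm.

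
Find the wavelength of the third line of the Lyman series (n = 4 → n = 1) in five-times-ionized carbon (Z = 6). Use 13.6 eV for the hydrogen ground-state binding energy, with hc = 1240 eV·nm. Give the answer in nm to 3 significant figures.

The Lyman series terminates on n_f = 1; the third line has n_i = 1+3 = 4.
ΔE = 489.6 × (1/1² − 1/4²) = 459.0 eV.
λ = 1240 / 459.0 = 2.70 nm.

2.70 nm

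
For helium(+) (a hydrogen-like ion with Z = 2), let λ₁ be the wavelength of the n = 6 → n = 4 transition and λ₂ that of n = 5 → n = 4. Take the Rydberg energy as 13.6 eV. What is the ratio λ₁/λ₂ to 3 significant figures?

λ ∝ 1/ΔE ∝ 1/(1/n_f² − 1/n_i²), and the Z² and hc factors cancel in the ratio.
λ₁/λ₂ = (1/4² − 1/5²)/(1/4² − 1/6²) = 0.02250/0.03472 = 0.648.

0.648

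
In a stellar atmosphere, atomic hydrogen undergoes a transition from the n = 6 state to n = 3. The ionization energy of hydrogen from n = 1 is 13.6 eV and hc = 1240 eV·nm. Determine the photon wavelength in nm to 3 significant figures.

1090 nm

ΔE = 13.60 × (1/3² − 1/6²) = 13.60 × 0.08333 = 1.133 eV.
λ = hc/ΔE = 1240 / 1.133 = 1090 nm.
This line belongs to the Paschen series.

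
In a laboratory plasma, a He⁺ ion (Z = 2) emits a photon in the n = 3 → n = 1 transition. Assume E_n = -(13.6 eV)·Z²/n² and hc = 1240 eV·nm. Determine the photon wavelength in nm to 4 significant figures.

25.64 nm

For Z = 2 the level energies scale as Z², so the effective Rydberg energy is 13.6 × 4 = 54.40 eV.
ΔE = 54.40 × (1/1² − 1/3²) = 54.40 × 0.8889 = 48.36 eV.
λ = hc/ΔE = 1240 / 48.36 = 25.64 nm.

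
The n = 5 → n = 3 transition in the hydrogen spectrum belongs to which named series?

Paschen

The series is set by the lower level: n_f = 3 is the Paschen series.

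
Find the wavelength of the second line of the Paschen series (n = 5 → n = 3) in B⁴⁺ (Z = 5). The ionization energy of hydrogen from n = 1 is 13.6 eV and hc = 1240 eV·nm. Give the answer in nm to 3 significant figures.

The Paschen series terminates on n_f = 3; the second line has n_i = 3+2 = 5.
ΔE = 340.0 × (1/3² − 1/5²) = 24.18 eV.
λ = 1240 / 24.18 = 51.3 nm.

51.3 nm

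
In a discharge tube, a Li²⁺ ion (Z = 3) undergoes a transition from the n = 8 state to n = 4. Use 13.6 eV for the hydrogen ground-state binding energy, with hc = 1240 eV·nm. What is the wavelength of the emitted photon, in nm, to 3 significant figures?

For Z = 3 the level energies scale as Z², so the effective Rydberg energy is 13.6 × 9 = 122.4 eV.
ΔE = 122.4 × (1/4² − 1/8²) = 122.4 × 0.04688 = 5.738 eV.
λ = hc/ΔE = 1240 / 5.738 = 216 nm.

216 nm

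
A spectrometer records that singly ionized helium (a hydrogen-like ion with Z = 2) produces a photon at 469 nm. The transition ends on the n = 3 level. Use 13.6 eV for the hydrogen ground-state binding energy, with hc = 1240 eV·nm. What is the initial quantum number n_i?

The photon energy is ΔE = hc/λ = 1240 / 469 = 2.644 eV.
With Z = 2, ΔE = 54.40 × (1/n_f² − 1/n_i²), so 1/n_f² − 1/n_i² = 0.04860.
With n_f = 3: 1/n_i² = 1/9 − 0.04860 = 0.06251, so n_i ≈ 4.00.

n_i = 4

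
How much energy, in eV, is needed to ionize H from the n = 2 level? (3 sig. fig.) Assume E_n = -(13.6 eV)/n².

E_2 = −13.60/4 = −3.40 eV, so ionization (to E = 0) requires 3.40 eV.

3.40 eV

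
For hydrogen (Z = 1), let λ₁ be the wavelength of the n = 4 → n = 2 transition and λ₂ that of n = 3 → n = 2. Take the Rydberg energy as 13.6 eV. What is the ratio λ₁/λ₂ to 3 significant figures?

λ ∝ 1/ΔE ∝ 1/(1/n_f² − 1/n_i²), and the Z² and hc factors cancel in the ratio.
λ₁/λ₂ = (1/2² − 1/3²)/(1/2² − 1/4²) = 0.1389/0.1875 = 0.741.

0.741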